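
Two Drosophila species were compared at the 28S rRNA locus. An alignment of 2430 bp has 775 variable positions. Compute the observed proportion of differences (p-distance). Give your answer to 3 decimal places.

p = 775/2430 = 0.318930… ≈ 0.319 (to 3 d.p.).

0.319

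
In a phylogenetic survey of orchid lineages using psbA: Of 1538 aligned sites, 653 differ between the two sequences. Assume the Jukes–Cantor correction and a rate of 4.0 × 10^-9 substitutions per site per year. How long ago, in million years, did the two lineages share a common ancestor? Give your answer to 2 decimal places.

78.28

p = 653/1538 ≈ 0.424577.
d = −(3/4) ln(1 − 4p/3) = −0.75 ln(1 − 0.566103) = −0.75 ln(0.433897)
  = −0.75 × (-0.834948) = 0.626211 substitutions/site.
Under a molecular clock d = 2μt, so t = d/(2μ) = 0.626211 / (2 × 4.0 × 10^-9) = 78.28 million years.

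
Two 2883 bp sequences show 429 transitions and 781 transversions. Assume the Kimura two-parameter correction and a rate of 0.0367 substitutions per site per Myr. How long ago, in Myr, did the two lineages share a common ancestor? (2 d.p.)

P = 429/2883 ≈ 0.148803 and Q = 781/2883 ≈ 0.270898.
Under the Kimura two-parameter model, d = −½ ln(1 − 2P − Q) − ¼ ln(1 − 2Q).
1 − 2P − Q = 0.431496, giving −½ ln(0.431496) = 0.420249.
1 − 2Q = 0.458204, giving −¼ ln(0.458204) = 0.195110.
d = 0.420249 + 0.195110 = 0.615359.
Under a molecular clock d = 2μt, so t = d/(2μ) = 0.615359 / (2 × 0.0367) = 8.38 Myr.

8.38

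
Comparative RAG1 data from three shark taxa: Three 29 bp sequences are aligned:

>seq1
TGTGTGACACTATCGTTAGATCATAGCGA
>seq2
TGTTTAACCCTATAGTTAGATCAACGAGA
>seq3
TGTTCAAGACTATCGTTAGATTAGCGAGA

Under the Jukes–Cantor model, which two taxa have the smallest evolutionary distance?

seq2 and seq3

seq1–seq2: 7/29 differ, p = 0.241, d = 0.291.
seq1–seq3: 8/29 differ, p = 0.276, d = 0.344.
seq2–seq3: 6/29 differ, p = 0.207, d = 0.242.
The smallest distance is between seq2 and seq3.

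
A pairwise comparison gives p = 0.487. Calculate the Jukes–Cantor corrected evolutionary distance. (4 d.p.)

0.7859

d = −(3/4) ln(1 − 4p/3) = −0.75 ln(1 − 0.649333) = −0.75 ln(0.350667)
  = −0.75 × (-1.047918) = 0.785939 substitutions/site.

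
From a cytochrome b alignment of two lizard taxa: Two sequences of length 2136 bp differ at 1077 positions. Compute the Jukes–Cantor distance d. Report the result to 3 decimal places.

0.837

p = 1077/2136 ≈ 0.504213.
d = −(3/4) ln(1 − 4p/3) = −0.75 ln(1 − 0.672284) = −0.75 ln(0.327716)
  = −0.75 × (-1.115608) = 0.836706 substitutions/site.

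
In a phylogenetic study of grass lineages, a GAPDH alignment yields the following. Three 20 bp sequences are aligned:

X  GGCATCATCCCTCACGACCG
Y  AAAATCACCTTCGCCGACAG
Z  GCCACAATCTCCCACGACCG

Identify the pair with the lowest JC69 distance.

X–Y: 10/20 differ, p = 0.500, d = 0.824.
X–Z: 5/20 differ, p = 0.250, d = 0.304.
Y–Z: 10/20 differ, p = 0.500, d = 0.824.
The smallest distance is between X and Z.

X and Z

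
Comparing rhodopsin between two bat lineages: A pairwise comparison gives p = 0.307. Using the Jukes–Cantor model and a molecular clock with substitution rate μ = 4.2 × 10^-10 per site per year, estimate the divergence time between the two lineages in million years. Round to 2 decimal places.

470.09

d = −(3/4) ln(1 − 4p/3) = −0.75 ln(1 − 0.409333) = −0.75 ln(0.590667)
  = −0.75 × (-0.526503) = 0.394877 substitutions/site.
Under a molecular clock d = 2μt, so t = d/(2μ) = 0.394877 / (2 × 4.2 × 10^-10) = 470.09 million years.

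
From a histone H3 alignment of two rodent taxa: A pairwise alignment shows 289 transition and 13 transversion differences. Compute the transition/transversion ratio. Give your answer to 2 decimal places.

R = 289/13 = 22.230769… ≈ 22.23 (to 2 d.p.).

22.23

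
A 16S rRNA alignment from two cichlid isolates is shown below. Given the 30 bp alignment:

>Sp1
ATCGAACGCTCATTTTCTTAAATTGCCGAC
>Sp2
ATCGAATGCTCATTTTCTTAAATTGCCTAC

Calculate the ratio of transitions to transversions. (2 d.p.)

1.00

Transitions are A↔G and C↔T; transversions are all other mismatches.
Transitions: 1. Transversions: 1.
R = 1/1 = 1.00.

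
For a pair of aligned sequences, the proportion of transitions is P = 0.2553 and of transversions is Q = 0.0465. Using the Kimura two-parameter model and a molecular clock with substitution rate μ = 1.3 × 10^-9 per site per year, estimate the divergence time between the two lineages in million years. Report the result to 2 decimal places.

166.00

Under the Kimura two-parameter model, d = −½ ln(1 − 2P − Q) − ¼ ln(1 − 2Q).
1 − 2P − Q = 0.4429, giving −½ ln(0.4429) = 0.407206.
1 − 2Q = 0.907, giving −¼ ln(0.907) = 0.024403.
d = 0.407206 + 0.024403 = 0.431609.
Under a molecular clock d = 2μt, so t = d/(2μ) = 0.431609 / (2 × 1.3 × 10^-9) = 166.00 million years.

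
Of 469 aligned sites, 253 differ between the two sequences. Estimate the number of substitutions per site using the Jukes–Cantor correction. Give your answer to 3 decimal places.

0.953

p = 253/469 ≈ 0.539446.
d = −(3/4) ln(1 − 4p/3) = −0.75 ln(1 − 0.719261) = −0.75 ln(0.280739)
  = −0.75 × (-1.270330) = 0.952748 substitutions/site.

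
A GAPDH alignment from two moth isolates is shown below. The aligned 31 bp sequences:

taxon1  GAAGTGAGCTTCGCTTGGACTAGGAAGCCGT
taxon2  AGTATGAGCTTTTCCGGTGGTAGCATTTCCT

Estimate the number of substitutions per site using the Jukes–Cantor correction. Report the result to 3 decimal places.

0.874

The sequences differ at 16 of 31 sites, so p = 16/31 ≈ 0.516129.
d = −(3/4) ln(1 − 4p/3) = −0.75 ln(1 − 0.688172) = −0.75 ln(0.311828)
  = −0.75 × (-1.165304) = 0.873978 substitutions/site.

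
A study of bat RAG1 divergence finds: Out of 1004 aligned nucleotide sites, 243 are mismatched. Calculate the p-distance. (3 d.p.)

p = 243/1004 = 0.242031… ≈ 0.242 (to 3 d.p.).

0.242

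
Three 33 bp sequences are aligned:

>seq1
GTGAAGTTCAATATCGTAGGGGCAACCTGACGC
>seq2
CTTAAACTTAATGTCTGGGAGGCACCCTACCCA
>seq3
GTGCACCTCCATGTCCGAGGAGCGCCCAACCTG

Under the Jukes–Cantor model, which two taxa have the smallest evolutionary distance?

seq1–seq2: 15/33 differ, p = 0.455, d = 0.699.
seq1–seq3: 15/33 differ, p = 0.455, d = 0.699.
seq2–seq3: 14/33 differ, p = 0.424, d = 0.625.
The smallest distance is between seq2 and seq3.

seq2 and seq3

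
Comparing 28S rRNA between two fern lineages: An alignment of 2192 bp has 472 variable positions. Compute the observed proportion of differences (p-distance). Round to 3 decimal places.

0.215

p = 472/2192 = 0.215328… ≈ 0.215 (to 3 d.p.).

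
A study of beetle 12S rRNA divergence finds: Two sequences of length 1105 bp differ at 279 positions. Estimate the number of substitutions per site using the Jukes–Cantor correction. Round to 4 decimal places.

0.3078

p = 279/1105 ≈ 0.252489.
d = −(3/4) ln(1 − 4p/3) = −0.75 ln(1 − 0.336652) = −0.75 ln(0.663348)
  = −0.75 × (-0.410456) = 0.307842 substitutions/site.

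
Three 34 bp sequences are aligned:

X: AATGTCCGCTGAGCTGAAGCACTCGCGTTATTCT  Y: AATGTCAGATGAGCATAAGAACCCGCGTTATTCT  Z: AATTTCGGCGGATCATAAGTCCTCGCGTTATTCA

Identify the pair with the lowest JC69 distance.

X and Y

X–Y: 6/34 differ, p = 0.176, d = 0.201.
X–Z: 9/34 differ, p = 0.265, d = 0.326.
Y–Z: 9/34 differ, p = 0.265, d = 0.326.
The smallest distance is between X and Y.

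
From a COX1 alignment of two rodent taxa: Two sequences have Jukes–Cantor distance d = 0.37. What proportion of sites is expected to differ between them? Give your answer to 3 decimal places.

0.292

p = (3/4)(1 − e^(−4d/3)) = 0.75 × (1 − e^(-0.493333)) = 0.75 × (1 − 0.610588) = 0.292059.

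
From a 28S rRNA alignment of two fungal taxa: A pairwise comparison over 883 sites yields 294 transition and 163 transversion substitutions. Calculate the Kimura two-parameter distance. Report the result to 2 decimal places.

1.07

P = 294/883 ≈ 0.332956 and Q = 163/883 ≈ 0.184598.
Under the Kimura two-parameter model, d = −½ ln(1 − 2P − Q) − ¼ ln(1 − 2Q).
1 − 2P − Q = 0.14949, giving −½ ln(0.14949) = 0.950263.
1 − 2Q = 0.630804, giving −¼ ln(0.630804) = 0.115190.
d = 0.950263 + 0.115190 = 1.065453.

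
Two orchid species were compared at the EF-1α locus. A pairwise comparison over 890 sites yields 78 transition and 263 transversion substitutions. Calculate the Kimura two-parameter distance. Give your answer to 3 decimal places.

P = 78/890 ≈ 0.08764 and Q = 263/890 ≈ 0.295506.
Under the Kimura two-parameter model, d = −½ ln(1 − 2P − Q) − ¼ ln(1 − 2Q).
1 − 2P − Q = 0.529214, giving −½ ln(0.529214) = 0.318181.
1 − 2Q = 0.408988, giving −¼ ln(0.408988) = 0.223517.
d = 0.318181 + 0.223517 = 0.541698.

0.542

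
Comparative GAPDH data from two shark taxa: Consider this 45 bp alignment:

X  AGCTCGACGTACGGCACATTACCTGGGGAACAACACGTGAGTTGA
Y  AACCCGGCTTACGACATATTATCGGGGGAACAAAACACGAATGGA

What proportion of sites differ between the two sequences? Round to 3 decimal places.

The sequences differ at 13 of 45 positions.
p = 13/45 = 0.288888… ≈ 0.289 (to 3 d.p.).

0.289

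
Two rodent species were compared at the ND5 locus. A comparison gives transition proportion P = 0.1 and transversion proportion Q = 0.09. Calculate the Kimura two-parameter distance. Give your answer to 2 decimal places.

Under the Kimura two-parameter model, d = −½ ln(1 − 2P − Q) − ¼ ln(1 − 2Q).
1 − 2P − Q = 0.71, giving −½ ln(0.71) = 0.171245.
1 − 2Q = 0.82, giving −¼ ln(0.82) = 0.049613.
d = 0.171245 + 0.049613 = 0.220858.

0.22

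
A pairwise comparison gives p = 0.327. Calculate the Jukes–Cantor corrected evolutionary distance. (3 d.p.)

d = −(3/4) ln(1 − 4p/3) = −0.75 ln(1 − 0.436) = −0.75 ln(0.564)
  = −0.75 × (-0.572701) = 0.429526 substitutions/site.

0.430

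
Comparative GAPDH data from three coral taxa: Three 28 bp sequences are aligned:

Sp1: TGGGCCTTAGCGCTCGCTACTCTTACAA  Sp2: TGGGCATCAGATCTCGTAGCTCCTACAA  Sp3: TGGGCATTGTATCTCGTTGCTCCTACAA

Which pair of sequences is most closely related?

Sp2 and Sp3

Sp1–Sp2: 8/28 differ, p = 0.286, d = 0.360.
Sp1–Sp3: 8/28 differ, p = 0.286, d = 0.360.
Sp2–Sp3: 4/28 differ, p = 0.143, d = 0.158.
The smallest distance is between Sp2 and Sp3.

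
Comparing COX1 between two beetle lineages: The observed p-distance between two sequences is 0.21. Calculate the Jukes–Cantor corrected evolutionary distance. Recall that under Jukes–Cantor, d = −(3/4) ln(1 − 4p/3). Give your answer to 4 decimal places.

0.2464

d = −(3/4) ln(1 − 4p/3) = −0.75 ln(1 − 0.28) = −0.75 ln(0.72)
  = −0.75 × (-0.328504) = 0.246378 substitutions/site.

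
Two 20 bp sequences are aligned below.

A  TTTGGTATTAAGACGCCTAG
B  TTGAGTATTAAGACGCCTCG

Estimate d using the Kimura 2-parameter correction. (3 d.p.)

0.167

Of 20 sites, 1 differences are transitions and 2 are transversions, so P = 1/20 = 0.05 and Q = 2/20 = 0.1.
Under the Kimura two-parameter model, d = −½ ln(1 − 2P − Q) − ¼ ln(1 − 2Q).
1 − 2P − Q = 0.8, giving −½ ln(0.8) = 0.111572.
1 − 2Q = 0.8, giving −¼ ln(0.8) = 0.055786.
d = 0.111572 + 0.055786 = 0.167358.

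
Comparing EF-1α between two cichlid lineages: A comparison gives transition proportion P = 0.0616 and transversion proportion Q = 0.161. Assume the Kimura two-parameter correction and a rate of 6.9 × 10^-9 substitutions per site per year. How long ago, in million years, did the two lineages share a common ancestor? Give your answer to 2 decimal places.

19.15

Under the Kimura two-parameter model, d = −½ ln(1 − 2P − Q) − ¼ ln(1 − 2Q).
1 − 2P − Q = 0.7158, giving −½ ln(0.7158) = 0.167177.
1 − 2Q = 0.678, giving −¼ ln(0.678) = 0.097152.
d = 0.167177 + 0.097152 = 0.264329.
Under a molecular clock d = 2μt, so t = d/(2μ) = 0.264329 / (2 × 6.9 × 10^-9) = 19.15 million years.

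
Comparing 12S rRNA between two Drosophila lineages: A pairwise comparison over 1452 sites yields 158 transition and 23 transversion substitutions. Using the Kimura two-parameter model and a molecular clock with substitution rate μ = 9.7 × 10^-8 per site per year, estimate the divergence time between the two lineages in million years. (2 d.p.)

0.73

P = 158/1452 ≈ 0.108815 and Q = 23/1452 ≈ 0.01584.
Under the Kimura two-parameter model, d = −½ ln(1 − 2P − Q) − ¼ ln(1 − 2Q).
1 − 2P − Q = 0.76653, giving −½ ln(0.76653) = 0.132941.
1 − 2Q = 0.96832, giving −¼ ln(0.96832) = 0.008048.
d = 0.132941 + 0.008048 = 0.140989.
Under a molecular clock d = 2μt, so t = d/(2μ) = 0.140989 / (2 × 9.7 × 10^-8) = 0.73 million years.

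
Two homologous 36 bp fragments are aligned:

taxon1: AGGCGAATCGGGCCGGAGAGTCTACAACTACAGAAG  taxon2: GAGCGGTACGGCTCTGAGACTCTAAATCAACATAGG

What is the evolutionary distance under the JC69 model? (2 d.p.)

0.55

The sequences differ at 14 of 36 sites, so p = 14/36 ≈ 0.388889.
d = −(3/4) ln(1 − 4p/3) = −0.75 ln(1 − 0.518519) = −0.75 ln(0.481481)
  = −0.75 × (-0.730889) = 0.548167 substitutions/site.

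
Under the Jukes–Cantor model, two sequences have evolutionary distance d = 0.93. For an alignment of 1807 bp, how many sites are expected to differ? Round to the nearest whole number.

963

Invert JC69: p = (3/4)(1 − e^(−4d/3)) = 0.75 × (1 − e^(-1.24)) = 0.75 × (1 − 0.289384) = 0.532962.
Expected differing sites = pL ≈ 0.532962 × 1807 = 963.062334 ≈ 963.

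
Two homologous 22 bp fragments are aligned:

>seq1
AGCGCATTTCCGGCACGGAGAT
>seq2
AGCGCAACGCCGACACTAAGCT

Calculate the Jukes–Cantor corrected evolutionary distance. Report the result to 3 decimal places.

The sequences differ at 7 of 22 sites (7, 8, 9, 13, 17, 18, 21), so p = 7/22 ≈ 0.318182.
d = −(3/4) ln(1 − 4p/3) = −0.75 ln(1 − 0.424243) = −0.75 ln(0.575757)
  = −0.75 × (-0.552070) = 0.414053 substitutions/site.

0.414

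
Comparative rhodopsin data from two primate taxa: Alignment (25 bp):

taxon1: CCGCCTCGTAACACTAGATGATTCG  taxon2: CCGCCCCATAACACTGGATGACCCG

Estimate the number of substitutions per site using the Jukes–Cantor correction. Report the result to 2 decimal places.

The sequences differ at 5 of 25 sites (6, 8, 16, 22, 23), so p = 5/25 = 0.2.
d = −(3/4) ln(1 − 4p/3) = −0.75 ln(1 − 0.266667) = −0.75 ln(0.733333)
  = −0.75 × (-0.310155) = 0.232616 substitutions/site.

0.23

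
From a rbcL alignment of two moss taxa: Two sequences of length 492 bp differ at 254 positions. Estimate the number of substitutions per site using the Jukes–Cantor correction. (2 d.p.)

0.87

p = 254/492 ≈ 0.51626.
d = −(3/4) ln(1 − 4p/3) = −0.75 ln(1 − 0.688347) = −0.75 ln(0.311653)
  = −0.75 × (-1.165865) = 0.874399 substitutions/site.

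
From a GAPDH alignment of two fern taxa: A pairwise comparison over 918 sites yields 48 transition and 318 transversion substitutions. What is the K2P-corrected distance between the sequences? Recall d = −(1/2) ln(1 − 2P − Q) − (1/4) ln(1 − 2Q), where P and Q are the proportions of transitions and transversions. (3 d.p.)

0.595

P = 48/918 ≈ 0.052288 and Q = 318/918 ≈ 0.346405.
Under the Kimura two-parameter model, d = −½ ln(1 − 2P − Q) − ¼ ln(1 − 2Q).
1 − 2P − Q = 0.549019, giving −½ ln(0.549019) = 0.299811.
1 − 2Q = 0.30719, giving −¼ ln(0.30719) = 0.295072.
d = 0.299811 + 0.295072 = 0.594883.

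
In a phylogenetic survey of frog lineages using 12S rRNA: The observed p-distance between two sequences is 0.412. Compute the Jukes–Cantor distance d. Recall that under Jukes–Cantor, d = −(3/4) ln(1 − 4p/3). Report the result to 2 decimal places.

d = −(3/4) ln(1 − 4p/3) = −0.75 ln(1 − 0.549333) = −0.75 ln(0.450667)
  = −0.75 × (-0.797027) = 0.597770 substitutions/site.

0.60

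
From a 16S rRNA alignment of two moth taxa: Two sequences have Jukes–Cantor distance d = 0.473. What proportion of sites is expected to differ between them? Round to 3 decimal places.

0.351

p = (3/4)(1 − e^(−4d/3)) = 0.75 × (1 − e^(-0.630667)) = 0.75 × (1 − 0.532237) = 0.350822.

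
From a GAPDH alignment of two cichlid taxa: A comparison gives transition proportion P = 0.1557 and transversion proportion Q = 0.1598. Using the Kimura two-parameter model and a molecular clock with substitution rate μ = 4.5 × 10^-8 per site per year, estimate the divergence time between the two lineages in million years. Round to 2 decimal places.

Under the Kimura two-parameter model, d = −½ ln(1 − 2P − Q) − ¼ ln(1 − 2Q).
1 − 2P − Q = 0.5288, giving −½ ln(0.5288) = 0.318572.
1 − 2Q = 0.6804, giving −¼ ln(0.6804) = 0.096269.
d = 0.318572 + 0.096269 = 0.414841.
Under a molecular clock d = 2μt, so t = d/(2μ) = 0.414841 / (2 × 4.5 × 10^-8) = 4.61 million years.

4.61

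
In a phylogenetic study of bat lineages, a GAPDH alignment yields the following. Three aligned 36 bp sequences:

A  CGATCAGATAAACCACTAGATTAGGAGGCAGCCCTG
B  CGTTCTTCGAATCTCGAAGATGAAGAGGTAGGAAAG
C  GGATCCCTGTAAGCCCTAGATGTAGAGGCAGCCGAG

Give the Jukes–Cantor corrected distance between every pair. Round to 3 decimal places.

d(A,B) = 0.745, d(A,C) = 0.493, d(B,C) = 0.673

A–B: 17/36 sites differ → p ≈ 0.472222, d = −0.75 ln(1 − 0.629629) = 0.744938 ≈ 0.745.
A–C: 13/36 sites differ → p ≈ 0.361111, d = −0.75 ln(1 − 0.481481) = 0.492584 ≈ 0.493.
B–C: 16/36 sites differ → p ≈ 0.444444, d = −0.75 ln(1 − 0.592592) = 0.673455 ≈ 0.673.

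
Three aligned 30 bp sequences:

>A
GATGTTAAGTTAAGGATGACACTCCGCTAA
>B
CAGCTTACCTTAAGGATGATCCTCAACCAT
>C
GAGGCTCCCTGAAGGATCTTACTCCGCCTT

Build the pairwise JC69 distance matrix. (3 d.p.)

A–B: 11/30 sites differ → p ≈ 0.366667, d = −0.75 ln(1 − 0.488889) = 0.503376 ≈ 0.503.
A–C: 12/30 sites differ → p = 0.4, d = −0.75 ln(1 − 0.533333) = 0.571605 ≈ 0.572.
B–C: 11/30 sites differ → p ≈ 0.366667, d = −0.75 ln(1 − 0.488889) = 0.503376 ≈ 0.503.

d(A,B) = 0.503, d(A,C) = 0.572, d(B,C) = 0.503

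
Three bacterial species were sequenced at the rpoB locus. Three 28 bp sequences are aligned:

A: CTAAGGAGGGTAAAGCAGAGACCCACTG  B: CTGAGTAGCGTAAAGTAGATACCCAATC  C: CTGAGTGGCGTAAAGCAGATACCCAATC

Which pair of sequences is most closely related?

B and C

A–B: 7/28 differ, p = 0.250, d = 0.304.
A–C: 7/28 differ, p = 0.250, d = 0.304.
B–C: 2/28 differ, p = 0.071, d = 0.075.
The smallest distance is between B and C.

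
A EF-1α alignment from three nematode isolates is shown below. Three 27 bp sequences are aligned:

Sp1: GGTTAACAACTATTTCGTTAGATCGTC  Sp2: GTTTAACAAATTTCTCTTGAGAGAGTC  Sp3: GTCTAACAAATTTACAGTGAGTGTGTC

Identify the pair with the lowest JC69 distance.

Sp2 and Sp3

Sp1–Sp2: 8/27 differ, p = 0.296, d = 0.377.
Sp1–Sp3: 11/27 differ, p = 0.407, d = 0.588.
Sp2–Sp3: 7/27 differ, p = 0.259, d = 0.318.
The smallest distance is between Sp2 and Sp3.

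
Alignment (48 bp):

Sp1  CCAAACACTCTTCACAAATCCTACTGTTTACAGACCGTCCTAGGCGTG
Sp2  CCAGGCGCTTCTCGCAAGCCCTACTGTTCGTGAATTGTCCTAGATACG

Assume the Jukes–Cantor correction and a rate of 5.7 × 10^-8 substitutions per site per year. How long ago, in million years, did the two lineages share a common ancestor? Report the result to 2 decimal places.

4.94

The sequences differ at 19 of 48 sites, so p = 19/48 ≈ 0.395833.
d = −(3/4) ln(1 − 4p/3) = −0.75 ln(1 − 0.527777) = −0.75 ln(0.472223)
  = −0.75 × (-0.750304) = 0.562728 substitutions/site.
Under a molecular clock d = 2μt, so t = d/(2μ) = 0.562728 / (2 × 5.7 × 10^-8) = 4.94 million years.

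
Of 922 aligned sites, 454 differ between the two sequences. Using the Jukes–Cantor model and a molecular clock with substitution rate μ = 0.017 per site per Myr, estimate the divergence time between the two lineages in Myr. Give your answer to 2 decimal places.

p = 454/922 ≈ 0.492408.
d = −(3/4) ln(1 − 4p/3) = −0.75 ln(1 − 0.656544) = −0.75 ln(0.343456)
  = −0.75 × (-1.068696) = 0.801522 substitutions/site.
Under a molecular clock d = 2μt, so t = d/(2μ) = 0.801522 / (2 × 0.017) = 23.57 Myr.

23.57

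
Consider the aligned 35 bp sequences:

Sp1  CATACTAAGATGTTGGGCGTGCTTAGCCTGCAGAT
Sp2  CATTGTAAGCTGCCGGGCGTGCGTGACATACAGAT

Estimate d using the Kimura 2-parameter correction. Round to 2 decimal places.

0.36

Of 35 sites, 5 differences are transitions and 5 are transversions, so P = 5/35 ≈ 0.142857 and Q = 5/35 ≈ 0.142857.
Under the Kimura two-parameter model, d = −½ ln(1 − 2P − Q) − ¼ ln(1 − 2Q).
1 − 2P − Q = 0.571429, giving −½ ln(0.571429) = 0.279808.
1 − 2Q = 0.714286, giving −¼ ln(0.714286) = 0.084118.
d = 0.279808 + 0.084118 = 0.363926.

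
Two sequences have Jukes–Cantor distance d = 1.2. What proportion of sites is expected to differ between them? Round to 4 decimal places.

p = (3/4)(1 − e^(−4d/3)) = 0.75 × (1 − e^(-1.6)) = 0.75 × (1 − 0.201897) = 0.598577.

0.5986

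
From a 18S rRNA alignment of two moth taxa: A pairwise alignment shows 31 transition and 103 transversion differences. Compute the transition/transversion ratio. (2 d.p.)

R = 31/103 = 0.300970… ≈ 0.30 (to 2 d.p.).

0.30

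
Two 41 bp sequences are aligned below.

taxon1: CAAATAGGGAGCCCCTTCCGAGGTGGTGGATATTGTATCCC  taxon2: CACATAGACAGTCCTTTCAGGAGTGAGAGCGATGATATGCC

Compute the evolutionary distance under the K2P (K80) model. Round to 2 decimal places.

Of 41 sites, 8 differences are transitions and 8 are transversions, so P = 8/41 ≈ 0.195122 and Q = 8/41 ≈ 0.195122.
Under the Kimura two-parameter model, d = −½ ln(1 − 2P − Q) − ¼ ln(1 − 2Q).
1 − 2P − Q = 0.414634, giving −½ ln(0.414634) = 0.440180.
1 − 2Q = 0.609756, giving −¼ ln(0.609756) = 0.123674.
d = 0.440180 + 0.123674 = 0.563854.

0.56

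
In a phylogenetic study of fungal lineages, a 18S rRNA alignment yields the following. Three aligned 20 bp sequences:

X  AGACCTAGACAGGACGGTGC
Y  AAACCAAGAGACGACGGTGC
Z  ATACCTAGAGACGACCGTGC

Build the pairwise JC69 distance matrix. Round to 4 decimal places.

X–Y: 4/20 sites differ → p = 0.2, d = −0.75 ln(1 − 0.266667) = 0.232617 ≈ 0.2326.
X–Z: 4/20 sites differ → p = 0.2, d = −0.75 ln(1 − 0.266667) = 0.232617 ≈ 0.2326.
Y–Z: 3/20 sites differ → p = 0.15, d = −0.75 ln(1 − 0.2) = 0.167358 ≈ 0.1674.

d(X,Y) = 0.2326, d(X,Z) = 0.2326, d(Y,Z) = 0.1674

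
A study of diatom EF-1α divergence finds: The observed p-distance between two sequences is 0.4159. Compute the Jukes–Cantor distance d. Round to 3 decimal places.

0.606

d = −(3/4) ln(1 − 4p/3) = −0.75 ln(1 − 0.554533) = −0.75 ln(0.445467)
  = −0.75 × (-0.808632) = 0.606474 substitutions/site.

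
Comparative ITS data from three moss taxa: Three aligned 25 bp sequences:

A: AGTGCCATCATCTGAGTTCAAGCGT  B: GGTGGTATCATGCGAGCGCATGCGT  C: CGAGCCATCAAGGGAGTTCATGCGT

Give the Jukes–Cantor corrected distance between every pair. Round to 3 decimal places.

A–B: 8/25 sites differ → p = 0.32, d = −0.75 ln(1 − 0.426667) = 0.417216 ≈ 0.417.
A–C: 6/25 sites differ → p = 0.24, d = −0.75 ln(1 − 0.32) = 0.289247 ≈ 0.289.
B–C: 8/25 sites differ → p = 0.32, d = −0.75 ln(1 − 0.426667) = 0.417216 ≈ 0.417.

d(A,B) = 0.417, d(A,C) = 0.289, d(B,C) = 0.417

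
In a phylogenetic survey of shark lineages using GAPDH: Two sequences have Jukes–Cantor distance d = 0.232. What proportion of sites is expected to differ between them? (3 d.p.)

p = (3/4)(1 − e^(−4d/3)) = 0.75 × (1 − e^(-0.309333)) = 0.75 × (1 − 0.733936) = 0.199548.

0.200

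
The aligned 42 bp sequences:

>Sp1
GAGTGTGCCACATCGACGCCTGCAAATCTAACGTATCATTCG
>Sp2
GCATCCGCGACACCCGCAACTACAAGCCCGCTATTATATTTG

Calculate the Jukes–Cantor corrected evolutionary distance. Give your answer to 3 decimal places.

0.899

The sequences differ at 22 of 42 sites, so p = 22/42 ≈ 0.52381.
d = −(3/4) ln(1 − 4p/3) = −0.75 ln(1 − 0.698413) = −0.75 ln(0.301587)
  = −0.75 × (-1.198697) = 0.899023 substitutions/site.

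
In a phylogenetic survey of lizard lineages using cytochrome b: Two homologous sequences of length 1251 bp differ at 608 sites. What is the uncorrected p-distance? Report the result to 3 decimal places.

p = 608/1251 = 0.486011… ≈ 0.486 (to 3 d.p.).

0.486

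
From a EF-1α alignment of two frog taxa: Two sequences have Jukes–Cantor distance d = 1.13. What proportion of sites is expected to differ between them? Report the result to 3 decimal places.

p = (3/4)(1 − e^(−4d/3)) = 0.75 × (1 − e^(-1.506667)) = 0.75 × (1 − 0.221647) = 0.583765.

0.584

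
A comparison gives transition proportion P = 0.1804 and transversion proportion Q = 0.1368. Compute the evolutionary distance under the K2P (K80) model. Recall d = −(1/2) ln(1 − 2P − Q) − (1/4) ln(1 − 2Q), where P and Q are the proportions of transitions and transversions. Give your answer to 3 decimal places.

0.424

Under the Kimura two-parameter model, d = −½ ln(1 − 2P − Q) − ¼ ln(1 − 2Q).
1 − 2P − Q = 0.5024, giving −½ ln(0.5024) = 0.344179.
1 − 2Q = 0.7264, giving −¼ ln(0.7264) = 0.079914.
d = 0.344179 + 0.079914 = 0.424093.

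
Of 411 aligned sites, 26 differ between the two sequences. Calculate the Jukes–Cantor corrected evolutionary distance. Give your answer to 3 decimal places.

p = 26/411 ≈ 0.06326.
d = −(3/4) ln(1 − 4p/3) = −0.75 ln(1 − 0.084347) = −0.75 ln(0.915653)
  = −0.75 × (-0.088118) = 0.066089 substitutions/site.

0.066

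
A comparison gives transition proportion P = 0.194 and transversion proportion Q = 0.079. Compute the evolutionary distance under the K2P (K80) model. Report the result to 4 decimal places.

0.3576

Under the Kimura two-parameter model, d = −½ ln(1 − 2P − Q) − ¼ ln(1 − 2Q).
1 − 2P − Q = 0.533, giving −½ ln(0.533) = 0.314617.
1 − 2Q = 0.842, giving −¼ ln(0.842) = 0.042994.
d = 0.314617 + 0.042994 = 0.357611.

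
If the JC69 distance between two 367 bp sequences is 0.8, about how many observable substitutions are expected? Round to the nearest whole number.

181

Invert JC69: p = (3/4)(1 − e^(−4d/3)) = 0.75 × (1 − e^(-1.066667)) = 0.75 × (1 − 0.344154) = 0.491885.
Expected differing sites = pL ≈ 0.491885 × 367 = 180.521795 ≈ 181.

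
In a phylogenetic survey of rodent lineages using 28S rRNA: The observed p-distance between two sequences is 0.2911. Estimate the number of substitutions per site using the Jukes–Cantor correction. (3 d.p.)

d = −(3/4) ln(1 − 4p/3) = −0.75 ln(1 − 0.388133) = −0.75 ln(0.611867)
  = −0.75 × (-0.491240) = 0.368430 substitutions/site.

0.368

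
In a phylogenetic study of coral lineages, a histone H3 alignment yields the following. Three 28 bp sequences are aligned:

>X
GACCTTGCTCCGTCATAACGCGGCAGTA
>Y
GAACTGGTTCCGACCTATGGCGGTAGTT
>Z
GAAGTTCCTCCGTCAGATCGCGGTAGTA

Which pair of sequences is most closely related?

X–Y: 9/28 differ, p = 0.321, d = 0.420.
X–Z: 6/28 differ, p = 0.214, d = 0.252.
Y–Z: 9/28 differ, p = 0.321, d = 0.420.
The smallest distance is between X and Z.

X and Z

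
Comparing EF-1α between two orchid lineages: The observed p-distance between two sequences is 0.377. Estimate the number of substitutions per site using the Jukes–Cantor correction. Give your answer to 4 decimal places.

0.5239

d = −(3/4) ln(1 − 4p/3) = −0.75 ln(1 − 0.502667) = −0.75 ln(0.497333)
  = −0.75 × (-0.698495) = 0.523871 substitutions/site.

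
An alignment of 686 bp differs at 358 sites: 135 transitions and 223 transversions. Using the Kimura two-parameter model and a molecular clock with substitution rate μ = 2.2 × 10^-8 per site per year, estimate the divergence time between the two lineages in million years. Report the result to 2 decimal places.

P = 135/686 ≈ 0.196793 and Q = 223/686 ≈ 0.325073.
Under the Kimura two-parameter model, d = −½ ln(1 − 2P − Q) − ¼ ln(1 − 2Q).
1 − 2P − Q = 0.281341, giving −½ ln(0.281341) = 0.634094.
1 − 2Q = 0.349854, giving −¼ ln(0.349854) = 0.262560.
d = 0.634094 + 0.262560 = 0.896654.
Under a molecular clock d = 2μt, so t = d/(2μ) = 0.896654 / (2 × 2.2 × 10^-8) = 20.38 million years.

20.38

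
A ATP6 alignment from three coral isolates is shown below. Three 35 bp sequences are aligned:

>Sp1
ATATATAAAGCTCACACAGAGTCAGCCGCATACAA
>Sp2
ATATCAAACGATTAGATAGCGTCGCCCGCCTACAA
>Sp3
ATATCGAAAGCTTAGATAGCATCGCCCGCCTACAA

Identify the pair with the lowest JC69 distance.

Sp1–Sp2: 11/35 differ, p = 0.314, d = 0.407.
Sp1–Sp3: 10/35 differ, p = 0.286, d = 0.360.
Sp2–Sp3: 4/35 differ, p = 0.114, d = 0.124.
The smallest distance is between Sp2 and Sp3.

Sp2 and Sp3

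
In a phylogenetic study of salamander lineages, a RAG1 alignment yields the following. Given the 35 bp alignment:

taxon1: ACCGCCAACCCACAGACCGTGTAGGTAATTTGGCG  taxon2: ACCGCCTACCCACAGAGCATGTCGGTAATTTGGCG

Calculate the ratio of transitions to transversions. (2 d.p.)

0.33

Transitions are A↔G and C↔T; transversions are all other mismatches.
Transitions: 1. Transversions: 3.
R = 1/3 = 0.333333… ≈ 0.33 (to 2 d.p.).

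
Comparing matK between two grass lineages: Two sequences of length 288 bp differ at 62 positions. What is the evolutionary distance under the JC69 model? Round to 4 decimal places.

0.2537

p = 62/288 ≈ 0.215278.
d = −(3/4) ln(1 − 4p/3) = −0.75 ln(1 − 0.287037) = −0.75 ln(0.712963)
  = −0.75 × (-0.338326) = 0.253745 substitutions/site.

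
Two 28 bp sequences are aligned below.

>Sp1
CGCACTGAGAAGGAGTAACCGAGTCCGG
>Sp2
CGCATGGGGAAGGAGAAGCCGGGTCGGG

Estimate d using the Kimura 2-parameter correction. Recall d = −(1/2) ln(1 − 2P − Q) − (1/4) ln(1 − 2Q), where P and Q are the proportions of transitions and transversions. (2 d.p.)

Of 28 sites, 4 differences are transitions and 3 are transversions, so P = 4/28 ≈ 0.142857 and Q = 3/28 ≈ 0.107143.
Under the Kimura two-parameter model, d = −½ ln(1 − 2P − Q) − ¼ ln(1 − 2Q).
1 − 2P − Q = 0.607143, giving −½ ln(0.607143) = 0.249495.
1 − 2Q = 0.785714, giving −¼ ln(0.785714) = 0.060291.
d = 0.249495 + 0.060291 = 0.309786.

0.31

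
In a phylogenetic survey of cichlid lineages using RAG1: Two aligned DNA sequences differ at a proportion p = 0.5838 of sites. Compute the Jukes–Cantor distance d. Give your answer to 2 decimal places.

1.13

d = −(3/4) ln(1 − 4p/3) = −0.75 ln(1 − 0.7784) = −0.75 ln(0.2216)
  = −0.75 × (-1.506881) = 1.130161 substitutions/site.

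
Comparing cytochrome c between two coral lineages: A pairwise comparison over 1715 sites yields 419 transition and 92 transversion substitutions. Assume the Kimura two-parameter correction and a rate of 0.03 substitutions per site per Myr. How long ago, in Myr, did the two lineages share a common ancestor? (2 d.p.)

P = 419/1715 ≈ 0.244315 and Q = 92/1715 ≈ 0.053644.
Under the Kimura two-parameter model, d = −½ ln(1 − 2P − Q) − ¼ ln(1 − 2Q).
1 − 2P − Q = 0.457726, giving −½ ln(0.457726) = 0.390742.
1 − 2Q = 0.892712, giving −¼ ln(0.892712) = 0.028373.
d = 0.390742 + 0.028373 = 0.419115.
Under a molecular clock d = 2μt, so t = d/(2μ) = 0.419115 / (2 × 0.03) = 6.99 Myr.

6.99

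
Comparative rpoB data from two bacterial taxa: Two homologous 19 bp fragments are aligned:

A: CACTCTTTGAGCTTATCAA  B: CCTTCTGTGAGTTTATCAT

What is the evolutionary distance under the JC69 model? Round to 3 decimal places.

0.324

The sequences differ at 5 of 19 sites (2, 3, 7, 12, 19), so p = 5/19 ≈ 0.263158.
d = −(3/4) ln(1 − 4p/3) = −0.75 ln(1 − 0.350877) = −0.75 ln(0.649123)
  = −0.75 × (-0.432133) = 0.324100 substitutions/site.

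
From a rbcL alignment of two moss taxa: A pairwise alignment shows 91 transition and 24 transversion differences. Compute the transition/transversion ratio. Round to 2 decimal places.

R = 91/24 = 3.791666… ≈ 3.79 (to 2 d.p.).

3.79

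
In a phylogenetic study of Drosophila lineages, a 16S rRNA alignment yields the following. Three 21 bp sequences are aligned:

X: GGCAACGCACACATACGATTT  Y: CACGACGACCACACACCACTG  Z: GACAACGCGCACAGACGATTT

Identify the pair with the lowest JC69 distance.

X and Z

X–Y: 9/21 differ, p = 0.429, d = 0.635.
X–Z: 3/21 differ, p = 0.143, d = 0.158.
Y–Z: 8/21 differ, p = 0.381, d = 0.532.
The smallest distance is between X and Z.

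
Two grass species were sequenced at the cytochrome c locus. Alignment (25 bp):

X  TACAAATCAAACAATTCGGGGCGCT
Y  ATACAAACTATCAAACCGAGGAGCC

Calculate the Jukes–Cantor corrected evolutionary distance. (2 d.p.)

The sequences differ at 12 of 25 sites, so p = 12/25 = 0.48.
d = −(3/4) ln(1 − 4p/3) = −0.75 ln(1 − 0.64) = −0.75 ln(0.36)
  = −0.75 × (-1.021651) = 0.766238 substitutions/site.

0.77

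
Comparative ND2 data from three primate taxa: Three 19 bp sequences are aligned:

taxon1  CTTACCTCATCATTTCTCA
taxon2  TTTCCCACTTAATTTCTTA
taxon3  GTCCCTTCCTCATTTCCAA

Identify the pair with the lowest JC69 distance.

taxon1–taxon2: 6/19 differ, p = 0.316, d = 0.410.
taxon1–taxon3: 7/19 differ, p = 0.368, d = 0.507.
taxon2–taxon3: 8/19 differ, p = 0.421, d = 0.618.
The smallest distance is between taxon1 and taxon2.

taxon1 and taxon2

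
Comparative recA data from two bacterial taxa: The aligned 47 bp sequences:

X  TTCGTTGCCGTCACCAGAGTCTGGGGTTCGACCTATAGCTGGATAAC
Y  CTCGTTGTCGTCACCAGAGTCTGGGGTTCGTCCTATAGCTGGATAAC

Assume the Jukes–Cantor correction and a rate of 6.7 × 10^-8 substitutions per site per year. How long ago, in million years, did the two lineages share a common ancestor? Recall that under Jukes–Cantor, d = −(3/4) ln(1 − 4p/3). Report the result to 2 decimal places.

0.50

The sequences differ at 3 of 47 sites (1, 8, 31), so p = 3/47 ≈ 0.06383.
d = −(3/4) ln(1 − 4p/3) = −0.75 ln(1 − 0.085107) = −0.75 ln(0.914893)
  = −0.75 × (-0.088948) = 0.066711 substitutions/site.
Under a molecular clock d = 2μt, so t = d/(2μ) = 0.066711 / (2 × 6.7 × 10^-8) = 0.50 million years.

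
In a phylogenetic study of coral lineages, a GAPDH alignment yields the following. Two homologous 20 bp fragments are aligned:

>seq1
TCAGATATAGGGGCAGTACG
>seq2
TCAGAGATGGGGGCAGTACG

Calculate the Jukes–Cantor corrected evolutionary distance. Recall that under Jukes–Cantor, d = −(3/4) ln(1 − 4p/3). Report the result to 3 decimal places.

The sequences differ at 2 of 20 sites (6, 9), so p = 2/20 = 0.1.
d = −(3/4) ln(1 − 4p/3) = −0.75 ln(1 − 0.133333) = −0.75 ln(0.866667)
  = −0.75 × (-0.143100) = 0.107325 substitutions/site.

0.107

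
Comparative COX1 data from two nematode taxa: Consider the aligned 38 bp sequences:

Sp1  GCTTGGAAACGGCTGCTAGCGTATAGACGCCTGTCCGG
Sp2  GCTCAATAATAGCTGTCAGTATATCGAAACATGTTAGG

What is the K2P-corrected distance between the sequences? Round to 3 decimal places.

0.696

Of 38 sites, 11 differences are transitions and 5 are transversions, so P = 11/38 ≈ 0.289474 and Q = 5/38 ≈ 0.131579.
Under the Kimura two-parameter model, d = −½ ln(1 − 2P − Q) − ¼ ln(1 − 2Q).
1 − 2P − Q = 0.289473, giving −½ ln(0.289473) = 0.619847.
1 − 2Q = 0.736842, giving −¼ ln(0.736842) = 0.076345.
d = 0.619847 + 0.076345 = 0.696192.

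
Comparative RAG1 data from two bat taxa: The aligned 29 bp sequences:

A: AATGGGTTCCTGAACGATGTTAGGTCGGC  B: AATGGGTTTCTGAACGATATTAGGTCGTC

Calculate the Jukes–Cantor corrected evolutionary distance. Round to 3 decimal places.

The sequences differ at 3 of 29 sites (9, 19, 28), so p = 3/29 ≈ 0.103448.
d = −(3/4) ln(1 − 4p/3) = −0.75 ln(1 − 0.137931) = −0.75 ln(0.862069)
  = −0.75 × (-0.148420) = 0.111315 substitutions/site.

0.111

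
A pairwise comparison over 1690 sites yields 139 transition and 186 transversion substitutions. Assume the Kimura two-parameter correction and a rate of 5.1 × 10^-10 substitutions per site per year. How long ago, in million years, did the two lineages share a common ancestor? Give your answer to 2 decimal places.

P = 139/1690 ≈ 0.082249 and Q = 186/1690 ≈ 0.110059.
Under the Kimura two-parameter model, d = −½ ln(1 − 2P − Q) − ¼ ln(1 − 2Q).
1 − 2P − Q = 0.725443, giving −½ ln(0.725443) = 0.160486.
1 − 2Q = 0.779882, giving −¼ ln(0.779882) = 0.062153.
d = 0.160486 + 0.062153 = 0.222639.
Under a molecular clock d = 2μt, so t = d/(2μ) = 0.222639 / (2 × 5.1 × 10^-10) = 218.27 million years.

218.27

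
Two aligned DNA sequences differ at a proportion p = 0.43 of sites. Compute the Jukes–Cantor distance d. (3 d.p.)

d = −(3/4) ln(1 − 4p/3) = −0.75 ln(1 − 0.573333) = −0.75 ln(0.426667)
  = −0.75 × (-0.851751) = 0.638813 substitutions/site.

0.639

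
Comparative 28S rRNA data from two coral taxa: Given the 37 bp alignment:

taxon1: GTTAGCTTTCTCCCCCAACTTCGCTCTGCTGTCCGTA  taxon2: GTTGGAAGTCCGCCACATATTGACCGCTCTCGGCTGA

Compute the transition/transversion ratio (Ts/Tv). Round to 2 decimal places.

0.33

Transitions are A↔G and C↔T; transversions are all other mismatches.
Transitions: 5. Transversions: 15.
R = 5/15 = 0.333333… ≈ 0.33 (to 2 d.p.).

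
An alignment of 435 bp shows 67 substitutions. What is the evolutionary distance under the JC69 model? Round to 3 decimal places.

p = 67/435 ≈ 0.154023.
d = −(3/4) ln(1 − 4p/3) = −0.75 ln(1 − 0.205364) = −0.75 ln(0.794636)
  = −0.75 × (-0.229871) = 0.172403 substitutions/site.

0.172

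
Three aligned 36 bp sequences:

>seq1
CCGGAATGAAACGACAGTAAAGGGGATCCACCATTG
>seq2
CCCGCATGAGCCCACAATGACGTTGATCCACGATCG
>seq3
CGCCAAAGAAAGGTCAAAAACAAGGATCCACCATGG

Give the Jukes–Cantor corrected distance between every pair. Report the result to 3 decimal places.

seq1–seq2: 12/36 sites differ → p ≈ 0.333333, d = −0.75 ln(1 − 0.444444) = 0.440839 ≈ 0.441.
seq1–seq3: 12/36 sites differ → p ≈ 0.333333, d = −0.75 ln(1 − 0.444444) = 0.440839 ≈ 0.441.
seq2–seq3: 16/36 sites differ → p ≈ 0.444444, d = −0.75 ln(1 − 0.592592) = 0.673455 ≈ 0.673.

d(seq1,seq2) = 0.441, d(seq1,seq3) = 0.441, d(seq2,seq3) = 0.673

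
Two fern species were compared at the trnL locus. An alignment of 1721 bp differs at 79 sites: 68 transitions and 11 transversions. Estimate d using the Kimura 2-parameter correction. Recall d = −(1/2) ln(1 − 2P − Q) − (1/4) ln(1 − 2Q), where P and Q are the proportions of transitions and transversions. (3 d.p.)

P = 68/1721 ≈ 0.039512 and Q = 11/1721 ≈ 0.006392.
Under the Kimura two-parameter model, d = −½ ln(1 − 2P − Q) − ¼ ln(1 − 2Q).
1 − 2P − Q = 0.914584, giving −½ ln(0.914584) = 0.044643.
1 − 2Q = 0.987216, giving −¼ ln(0.987216) = 0.003217.
d = 0.044643 + 0.003217 = 0.047860.

0.048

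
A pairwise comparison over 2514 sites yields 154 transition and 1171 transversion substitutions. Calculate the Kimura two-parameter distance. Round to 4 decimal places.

1.1143

P = 154/2514 ≈ 0.061257 and Q = 1171/2514 ≈ 0.465792.
Under the Kimura two-parameter model, d = −½ ln(1 − 2P − Q) − ¼ ln(1 − 2Q).
1 − 2P − Q = 0.411694, giving −½ ln(0.411694) = 0.443737.
1 − 2Q = 0.068416, giving −¼ ln(0.068416) = 0.670537.
d = 0.443737 + 0.670537 = 1.114274.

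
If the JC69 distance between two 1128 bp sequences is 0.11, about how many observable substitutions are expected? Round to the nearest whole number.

Invert JC69: p = (3/4)(1 − e^(−4d/3)) = 0.75 × (1 − e^(-0.146667)) = 0.75 × (1 − 0.863582) = 0.102314.
Expected differing sites = pL ≈ 0.102314 × 1128 = 115.410192 ≈ 115.

115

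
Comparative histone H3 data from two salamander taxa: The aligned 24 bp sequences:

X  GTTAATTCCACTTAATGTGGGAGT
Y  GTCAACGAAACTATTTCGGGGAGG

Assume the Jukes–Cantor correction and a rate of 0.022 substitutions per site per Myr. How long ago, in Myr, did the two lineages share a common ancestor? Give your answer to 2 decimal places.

16.10

The sequences differ at 11 of 24 sites, so p = 11/24 ≈ 0.458333.
d = −(3/4) ln(1 − 4p/3) = −0.75 ln(1 − 0.611111) = −0.75 ln(0.388889)
  = −0.75 × (-0.944461) = 0.708346 substitutions/site.
Under a molecular clock d = 2μt, so t = d/(2μ) = 0.708346 / (2 × 0.022) = 16.10 Myr.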